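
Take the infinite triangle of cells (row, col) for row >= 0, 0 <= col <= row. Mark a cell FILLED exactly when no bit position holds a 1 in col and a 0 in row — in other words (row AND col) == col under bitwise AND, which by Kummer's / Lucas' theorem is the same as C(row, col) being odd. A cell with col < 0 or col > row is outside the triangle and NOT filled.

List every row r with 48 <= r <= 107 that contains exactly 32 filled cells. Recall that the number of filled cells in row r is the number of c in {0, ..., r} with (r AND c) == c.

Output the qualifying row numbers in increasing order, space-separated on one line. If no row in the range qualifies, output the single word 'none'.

Row r has 2^popcount(r) filled cells, so we need popcount(r) = log2(32) = 5.
Scan r = 48..107 and keep those with exactly 5 one-bits:
r=48=110000 popcount=2 -> skip
r=49=110001 popcount=3 -> skip
r=50=110010 popcount=3 -> skip
r=51=110011 popcount=4 -> skip
r=52=110100 popcount=3 -> skip
r=53=110101 popcount=4 -> skip
r=54=110110 popcount=4 -> skip
r=55=110111 popcount=5 -> KEEP
r=56=111000 popcount=3 -> skip
r=57=111001 popcount=4 -> skip
r=58=111010 popcount=4 -> skip
r=59=111011 popcount=5 -> KEEP
r=60=111100 popcount=4 -> skip
r=61=111101 popcount=5 -> KEEP
r=62=111110 popcount=5 -> KEEP
r=63=111111 popcount=6 -> skip
r=64=1000000 popcount=1 -> skip
r=65=1000001 popcount=2 -> skip
r=66=1000010 popcount=2 -> skip
r=67=1000011 popcount=3 -> skip
r=68=1000100 popcount=2 -> skip
r=69=1000101 popcount=3 -> skip
r=70=1000110 popcount=3 -> skip
r=71=1000111 popcount=4 -> skip
r=72=1001000 popcount=2 -> skip
r=73=1001001 popcount=3 -> skip
r=74=1001010 popcount=3 -> skip
r=75=1001011 popcount=4 -> skip
r=76=1001100 popcount=3 -> skip
r=77=1001101 popcount=4 -> skip
r=78=1001110 popcount=4 -> skip
r=79=1001111 popcount=5 -> KEEP
r=80=1010000 popcount=2 -> skip
r=81=1010001 popcount=3 -> skip
r=82=1010010 popcount=3 -> skip
r=83=1010011 popcount=4 -> skip
r=84=1010100 popcount=3 -> skip
r=85=1010101 popcount=4 -> skip
r=86=1010110 popcount=4 -> skip
r=87=1010111 popcount=5 -> KEEP
r=88=1011000 popcount=3 -> skip
r=89=1011001 popcount=4 -> skip
r=90=1011010 popcount=4 -> skip
r=91=1011011 popcount=5 -> KEEP
r=92=1011100 popcount=4 -> skip
r=93=1011101 popcount=5 -> KEEP
r=94=1011110 popcount=5 -> KEEP
r=95=1011111 popcount=6 -> skip
r=96=1100000 popcount=2 -> skip
r=97=1100001 popcount=3 -> skip
r=98=1100010 popcount=3 -> skip
r=99=1100011 popcount=4 -> skip
r=100=1100100 popcount=3 -> skip
r=101=1100101 popcount=4 -> skip
r=102=1100110 popcount=4 -> skip
r=103=1100111 popcount=5 -> KEEP
r=104=1101000 popcount=3 -> skip
r=105=1101001 popcount=4 -> skip
r=106=1101010 popcount=4 -> skip
r=107=1101011 popcount=5 -> KEEP
Kept rows: 55 59 61 62 79 87 91 93 94 103 107

Answer: 55 59 61 62 79 87 91 93 94 103 107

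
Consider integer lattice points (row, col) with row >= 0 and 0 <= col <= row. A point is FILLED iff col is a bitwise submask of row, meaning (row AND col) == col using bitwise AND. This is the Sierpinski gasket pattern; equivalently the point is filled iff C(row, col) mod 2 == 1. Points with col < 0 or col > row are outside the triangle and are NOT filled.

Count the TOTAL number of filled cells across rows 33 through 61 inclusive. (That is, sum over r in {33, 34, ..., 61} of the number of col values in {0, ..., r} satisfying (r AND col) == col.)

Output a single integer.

r33=100001 pc2: +4 =4
r34=100010 pc2: +4 =8
r35=100011 pc3: +8 =16
r36=100100 pc2: +4 =20
r37=100101 pc3: +8 =28
r38=100110 pc3: +8 =36
r39=100111 pc4: +16 =52
r40=101000 pc2: +4 =56
r41=101001 pc3: +8 =64
r42=101010 pc3: +8 =72
r43=101011 pc4: +16 =88
r44=101100 pc3: +8 =96
r45=101101 pc4: +16 =112
r46=101110 pc4: +16 =128
r47=101111 pc5: +32 =160
r48=110000 pc2: +4 =164
r49=110001 pc3: +8 =172
r50=110010 pc3: +8 =180
r51=110011 pc4: +16 =196
r52=110100 pc3: +8 =204
r53=110101 pc4: +16 =220
r54=110110 pc4: +16 =236
r55=110111 pc5: +32 =268
r56=111000 pc3: +8 =276
r57=111001 pc4: +16 =292
r58=111010 pc4: +16 =308
r59=111011 pc5: +32 =340
r60=111100 pc4: +16 =356
r61=111101 pc5: +32 =388

Answer: 388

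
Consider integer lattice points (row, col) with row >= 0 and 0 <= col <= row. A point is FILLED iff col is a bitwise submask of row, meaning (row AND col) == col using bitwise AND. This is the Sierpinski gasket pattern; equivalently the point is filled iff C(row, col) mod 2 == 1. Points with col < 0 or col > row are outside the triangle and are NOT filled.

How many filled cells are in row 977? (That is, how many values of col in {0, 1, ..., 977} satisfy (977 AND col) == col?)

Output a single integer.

Answer: 64

Derivation:
977 in binary = 1111010001
popcount(977) = number of 1-bits in 1111010001 = 6
A col c satisfies (977 AND c) == c iff every set bit of c is also set in 977; each of the 6 set bits of 977 can independently be on or off in c.
count = 2^6 = 64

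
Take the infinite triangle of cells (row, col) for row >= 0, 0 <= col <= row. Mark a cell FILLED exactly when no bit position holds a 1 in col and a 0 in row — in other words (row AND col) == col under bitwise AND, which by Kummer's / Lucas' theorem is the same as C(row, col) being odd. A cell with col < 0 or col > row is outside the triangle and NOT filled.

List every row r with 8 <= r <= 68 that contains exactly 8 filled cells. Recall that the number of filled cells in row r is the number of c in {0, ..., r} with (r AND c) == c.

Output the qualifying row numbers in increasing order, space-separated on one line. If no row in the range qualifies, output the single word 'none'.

Row r has 2^popcount(r) filled cells, so we need popcount(r) = log2(8) = 3.
Scan r = 8..68 and keep those with exactly 3 one-bits:
r=8=1000 popcount=1 -> skip
r=9=1001 popcount=2 -> skip
r=10=1010 popcount=2 -> skip
r=11=1011 popcount=3 -> KEEP
r=12=1100 popcount=2 -> skip
r=13=1101 popcount=3 -> KEEP
r=14=1110 popcount=3 -> KEEP
r=15=1111 popcount=4 -> skip
r=16=10000 popcount=1 -> skip
r=17=10001 popcount=2 -> skip
r=18=10010 popcount=2 -> skip
r=19=10011 popcount=3 -> KEEP
r=20=10100 popcount=2 -> skip
r=21=10101 popcount=3 -> KEEP
r=22=10110 popcount=3 -> KEEP
r=23=10111 popcount=4 -> skip
r=24=11000 popcount=2 -> skip
r=25=11001 popcount=3 -> KEEP
r=26=11010 popcount=3 -> KEEP
r=27=11011 popcount=4 -> skip
r=28=11100 popcount=3 -> KEEP
r=29=11101 popcount=4 -> skip
r=30=11110 popcount=4 -> skip
r=31=11111 popcount=5 -> skip
r=32=100000 popcount=1 -> skip
r=33=100001 popcount=2 -> skip
r=34=100010 popcount=2 -> skip
r=35=100011 popcount=3 -> KEEP
r=36=100100 popcount=2 -> skip
r=37=100101 popcount=3 -> KEEP
r=38=100110 popcount=3 -> KEEP
r=39=100111 popcount=4 -> skip
r=40=101000 popcount=2 -> skip
r=41=101001 popcount=3 -> KEEP
r=42=101010 popcount=3 -> KEEP
r=43=101011 popcount=4 -> skip
r=44=101100 popcount=3 -> KEEP
r=45=101101 popcount=4 -> skip
r=46=101110 popcount=4 -> skip
r=47=101111 popcount=5 -> skip
r=48=110000 popcount=2 -> skip
r=49=110001 popcount=3 -> KEEP
r=50=110010 popcount=3 -> KEEP
r=51=110011 popcount=4 -> skip
r=52=110100 popcount=3 -> KEEP
r=53=110101 popcount=4 -> skip
r=54=110110 popcount=4 -> skip
r=55=110111 popcount=5 -> skip
r=56=111000 popcount=3 -> KEEP
r=57=111001 popcount=4 -> skip
r=58=111010 popcount=4 -> skip
r=59=111011 popcount=5 -> skip
r=60=111100 popcount=4 -> skip
r=61=111101 popcount=5 -> skip
r=62=111110 popcount=5 -> skip
r=63=111111 popcount=6 -> skip
r=64=1000000 popcount=1 -> skip
r=65=1000001 popcount=2 -> skip
r=66=1000010 popcount=2 -> skip
r=67=1000011 popcount=3 -> KEEP
r=68=1000100 popcount=2 -> skip
Kept rows: 11 13 14 19 21 22 25 26 28 35 37 38 41 42 44 49 50 52 56 67

Answer: 11 13 14 19 21 22 25 26 28 35 37 38 41 42 44 49 50 52 56 67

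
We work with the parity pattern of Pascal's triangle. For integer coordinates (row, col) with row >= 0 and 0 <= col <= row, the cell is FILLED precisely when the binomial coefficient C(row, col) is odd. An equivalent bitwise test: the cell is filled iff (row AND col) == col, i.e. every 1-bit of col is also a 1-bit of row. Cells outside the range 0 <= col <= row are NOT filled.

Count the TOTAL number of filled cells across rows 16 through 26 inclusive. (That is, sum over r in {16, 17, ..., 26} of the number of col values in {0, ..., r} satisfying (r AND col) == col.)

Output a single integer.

Answer: 74

Derivation:
r16=10000 pc1: +2 =2
r17=10001 pc2: +4 =6
r18=10010 pc2: +4 =10
r19=10011 pc3: +8 =18
r20=10100 pc2: +4 =22
r21=10101 pc3: +8 =30
r22=10110 pc3: +8 =38
r23=10111 pc4: +16 =54
r24=11000 pc2: +4 =58
r25=11001 pc3: +8 =66
r26=11010 pc3: +8 =74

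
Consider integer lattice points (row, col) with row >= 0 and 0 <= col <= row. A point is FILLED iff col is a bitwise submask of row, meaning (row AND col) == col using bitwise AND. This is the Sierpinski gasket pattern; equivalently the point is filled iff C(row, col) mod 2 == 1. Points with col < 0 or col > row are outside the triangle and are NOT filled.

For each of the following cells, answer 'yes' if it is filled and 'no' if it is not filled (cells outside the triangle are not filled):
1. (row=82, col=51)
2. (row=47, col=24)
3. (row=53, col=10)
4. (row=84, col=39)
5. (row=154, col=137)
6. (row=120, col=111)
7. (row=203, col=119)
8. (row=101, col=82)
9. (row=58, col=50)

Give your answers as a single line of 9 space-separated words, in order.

(82,51): row=0b1010010, col=0b110011, row AND col = 0b10010 = 18; 18 != 51 -> empty
(47,24): row=0b101111, col=0b11000, row AND col = 0b1000 = 8; 8 != 24 -> empty
(53,10): row=0b110101, col=0b1010, row AND col = 0b0 = 0; 0 != 10 -> empty
(84,39): row=0b1010100, col=0b100111, row AND col = 0b100 = 4; 4 != 39 -> empty
(154,137): row=0b10011010, col=0b10001001, row AND col = 0b10001000 = 136; 136 != 137 -> empty
(120,111): row=0b1111000, col=0b1101111, row AND col = 0b1101000 = 104; 104 != 111 -> empty
(203,119): row=0b11001011, col=0b1110111, row AND col = 0b1000011 = 67; 67 != 119 -> empty
(101,82): row=0b1100101, col=0b1010010, row AND col = 0b1000000 = 64; 64 != 82 -> empty
(58,50): row=0b111010, col=0b110010, row AND col = 0b110010 = 50; 50 == 50 -> filled

Answer: no no no no no no no no yes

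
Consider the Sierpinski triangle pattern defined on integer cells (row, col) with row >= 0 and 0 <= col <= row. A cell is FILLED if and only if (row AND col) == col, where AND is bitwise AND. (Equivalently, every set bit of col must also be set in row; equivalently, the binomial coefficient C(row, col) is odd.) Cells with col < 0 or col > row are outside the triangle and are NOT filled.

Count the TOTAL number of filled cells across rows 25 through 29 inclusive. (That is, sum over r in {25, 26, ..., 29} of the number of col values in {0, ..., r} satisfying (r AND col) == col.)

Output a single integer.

Answer: 56

Derivation:
r25=11001 pc3: +8 =8
r26=11010 pc3: +8 =16
r27=11011 pc4: +16 =32
r28=11100 pc3: +8 =40
r29=11101 pc4: +16 =56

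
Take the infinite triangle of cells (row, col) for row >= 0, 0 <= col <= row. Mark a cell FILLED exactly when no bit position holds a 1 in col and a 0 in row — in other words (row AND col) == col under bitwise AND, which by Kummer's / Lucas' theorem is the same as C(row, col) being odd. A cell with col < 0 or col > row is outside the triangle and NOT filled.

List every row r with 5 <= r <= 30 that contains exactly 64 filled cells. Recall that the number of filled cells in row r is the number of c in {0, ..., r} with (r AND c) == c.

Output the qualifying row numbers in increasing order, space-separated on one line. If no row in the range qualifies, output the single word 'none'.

Row r has 2^popcount(r) filled cells, so we need popcount(r) = log2(64) = 6.
Scan r = 5..30 and keep those with exactly 6 one-bits:
r=5=101 popcount=2 -> skip
r=6=110 popcount=2 -> skip
r=7=111 popcount=3 -> skip
r=8=1000 popcount=1 -> skip
r=9=1001 popcount=2 -> skip
r=10=1010 popcount=2 -> skip
r=11=1011 popcount=3 -> skip
r=12=1100 popcount=2 -> skip
r=13=1101 popcount=3 -> skip
r=14=1110 popcount=3 -> skip
r=15=1111 popcount=4 -> skip
r=16=10000 popcount=1 -> skip
r=17=10001 popcount=2 -> skip
r=18=10010 popcount=2 -> skip
r=19=10011 popcount=3 -> skip
r=20=10100 popcount=2 -> skip
r=21=10101 popcount=3 -> skip
r=22=10110 popcount=3 -> skip
r=23=10111 popcount=4 -> skip
r=24=11000 popcount=2 -> skip
r=25=11001 popcount=3 -> skip
r=26=11010 popcount=3 -> skip
r=27=11011 popcount=4 -> skip
r=28=11100 popcount=3 -> skip
r=29=11101 popcount=4 -> skip
r=30=11110 popcount=4 -> skip
Kept rows: none

Answer: none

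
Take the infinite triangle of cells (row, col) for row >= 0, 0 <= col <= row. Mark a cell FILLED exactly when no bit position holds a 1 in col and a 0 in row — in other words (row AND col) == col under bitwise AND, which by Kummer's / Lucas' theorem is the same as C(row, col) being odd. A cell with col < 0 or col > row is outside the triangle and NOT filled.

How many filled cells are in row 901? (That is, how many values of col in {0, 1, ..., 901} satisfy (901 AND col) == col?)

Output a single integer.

Answer: 32

Derivation:
901 in binary = 1110000101
popcount(901) = number of 1-bits in 1110000101 = 5
A col c satisfies (901 AND c) == c iff every set bit of c is also set in 901; each of the 5 set bits of 901 can independently be on or off in c.
count = 2^5 = 32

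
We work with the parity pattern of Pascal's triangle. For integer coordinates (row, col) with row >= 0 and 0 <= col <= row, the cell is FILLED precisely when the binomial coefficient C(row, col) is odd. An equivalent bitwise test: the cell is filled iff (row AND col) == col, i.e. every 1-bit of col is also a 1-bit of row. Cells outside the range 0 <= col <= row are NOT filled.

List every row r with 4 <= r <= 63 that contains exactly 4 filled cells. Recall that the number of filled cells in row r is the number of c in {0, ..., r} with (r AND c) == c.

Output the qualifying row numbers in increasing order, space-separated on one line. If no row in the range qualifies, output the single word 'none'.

Row r has 2^popcount(r) filled cells, so we need popcount(r) = log2(4) = 2.
Scan r = 4..63 and keep those with exactly 2 one-bits:
r=4=100 popcount=1 -> skip
r=5=101 popcount=2 -> KEEP
r=6=110 popcount=2 -> KEEP
r=7=111 popcount=3 -> skip
r=8=1000 popcount=1 -> skip
r=9=1001 popcount=2 -> KEEP
r=10=1010 popcount=2 -> KEEP
r=11=1011 popcount=3 -> skip
r=12=1100 popcount=2 -> KEEP
r=13=1101 popcount=3 -> skip
r=14=1110 popcount=3 -> skip
r=15=1111 popcount=4 -> skip
r=16=10000 popcount=1 -> skip
r=17=10001 popcount=2 -> KEEP
r=18=10010 popcount=2 -> KEEP
r=19=10011 popcount=3 -> skip
r=20=10100 popcount=2 -> KEEP
r=21=10101 popcount=3 -> skip
r=22=10110 popcount=3 -> skip
r=23=10111 popcount=4 -> skip
r=24=11000 popcount=2 -> KEEP
r=25=11001 popcount=3 -> skip
r=26=11010 popcount=3 -> skip
r=27=11011 popcount=4 -> skip
r=28=11100 popcount=3 -> skip
r=29=11101 popcount=4 -> skip
r=30=11110 popcount=4 -> skip
r=31=11111 popcount=5 -> skip
r=32=100000 popcount=1 -> skip
r=33=100001 popcount=2 -> KEEP
r=34=100010 popcount=2 -> KEEP
r=35=100011 popcount=3 -> skip
r=36=100100 popcount=2 -> KEEP
r=37=100101 popcount=3 -> skip
r=38=100110 popcount=3 -> skip
r=39=100111 popcount=4 -> skip
r=40=101000 popcount=2 -> KEEP
r=41=101001 popcount=3 -> skip
r=42=101010 popcount=3 -> skip
r=43=101011 popcount=4 -> skip
r=44=101100 popcount=3 -> skip
r=45=101101 popcount=4 -> skip
r=46=101110 popcount=4 -> skip
r=47=101111 popcount=5 -> skip
r=48=110000 popcount=2 -> KEEP
r=49=110001 popcount=3 -> skip
r=50=110010 popcount=3 -> skip
r=51=110011 popcount=4 -> skip
r=52=110100 popcount=3 -> skip
r=53=110101 popcount=4 -> skip
r=54=110110 popcount=4 -> skip
r=55=110111 popcount=5 -> skip
r=56=111000 popcount=3 -> skip
r=57=111001 popcount=4 -> skip
r=58=111010 popcount=4 -> skip
r=59=111011 popcount=5 -> skip
r=60=111100 popcount=4 -> skip
r=61=111101 popcount=5 -> skip
r=62=111110 popcount=5 -> skip
r=63=111111 popcount=6 -> skip
Kept rows: 5 6 9 10 12 17 18 20 24 33 34 36 40 48

Answer: 5 6 9 10 12 17 18 20 24 33 34 36 40 48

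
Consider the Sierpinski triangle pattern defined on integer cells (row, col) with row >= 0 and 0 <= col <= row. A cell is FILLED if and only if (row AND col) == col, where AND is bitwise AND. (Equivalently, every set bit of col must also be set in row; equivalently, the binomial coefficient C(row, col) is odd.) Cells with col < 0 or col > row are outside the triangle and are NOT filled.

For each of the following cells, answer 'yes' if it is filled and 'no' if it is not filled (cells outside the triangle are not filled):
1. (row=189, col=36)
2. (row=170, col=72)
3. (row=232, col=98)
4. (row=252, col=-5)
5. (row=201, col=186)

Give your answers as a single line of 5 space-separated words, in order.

(189,36): row=0b10111101, col=0b100100, row AND col = 0b100100 = 36; 36 == 36 -> filled
(170,72): row=0b10101010, col=0b1001000, row AND col = 0b1000 = 8; 8 != 72 -> empty
(232,98): row=0b11101000, col=0b1100010, row AND col = 0b1100000 = 96; 96 != 98 -> empty
(252,-5): col outside [0, 252] -> not filled
(201,186): row=0b11001001, col=0b10111010, row AND col = 0b10001000 = 136; 136 != 186 -> empty

Answer: yes no no no no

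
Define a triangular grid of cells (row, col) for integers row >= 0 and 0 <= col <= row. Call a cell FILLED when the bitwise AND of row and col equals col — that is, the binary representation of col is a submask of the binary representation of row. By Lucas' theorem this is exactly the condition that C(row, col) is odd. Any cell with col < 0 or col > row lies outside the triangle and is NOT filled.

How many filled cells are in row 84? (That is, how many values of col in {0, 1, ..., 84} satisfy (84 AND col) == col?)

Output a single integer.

84 in binary = 1010100
popcount(84) = number of 1-bits in 1010100 = 3
A col c satisfies (84 AND c) == c iff every set bit of c is also set in 84; each of the 3 set bits of 84 can independently be on or off in c.
count = 2^3 = 8

Answer: 8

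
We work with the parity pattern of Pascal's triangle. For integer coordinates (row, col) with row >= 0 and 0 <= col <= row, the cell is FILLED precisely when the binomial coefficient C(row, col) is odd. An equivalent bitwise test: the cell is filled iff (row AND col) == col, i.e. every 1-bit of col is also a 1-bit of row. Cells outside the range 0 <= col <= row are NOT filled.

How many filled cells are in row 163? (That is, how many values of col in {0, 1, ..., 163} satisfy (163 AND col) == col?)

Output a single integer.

163 in binary = 10100011
popcount(163) = number of 1-bits in 10100011 = 4
A col c satisfies (163 AND c) == c iff every set bit of c is also set in 163; each of the 4 set bits of 163 can independently be on or off in c.
count = 2^4 = 16

Answer: 16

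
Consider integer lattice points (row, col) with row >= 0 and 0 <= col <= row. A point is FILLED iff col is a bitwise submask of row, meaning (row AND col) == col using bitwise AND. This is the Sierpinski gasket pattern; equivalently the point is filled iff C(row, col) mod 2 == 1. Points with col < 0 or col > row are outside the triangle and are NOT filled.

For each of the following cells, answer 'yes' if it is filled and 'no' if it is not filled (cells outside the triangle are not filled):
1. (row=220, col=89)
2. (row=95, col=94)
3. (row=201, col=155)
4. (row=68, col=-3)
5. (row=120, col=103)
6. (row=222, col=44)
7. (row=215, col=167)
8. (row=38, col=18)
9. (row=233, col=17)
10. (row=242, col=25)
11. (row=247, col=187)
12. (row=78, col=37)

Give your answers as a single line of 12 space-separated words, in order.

(220,89): row=0b11011100, col=0b1011001, row AND col = 0b1011000 = 88; 88 != 89 -> empty
(95,94): row=0b1011111, col=0b1011110, row AND col = 0b1011110 = 94; 94 == 94 -> filled
(201,155): row=0b11001001, col=0b10011011, row AND col = 0b10001001 = 137; 137 != 155 -> empty
(68,-3): col outside [0, 68] -> not filled
(120,103): row=0b1111000, col=0b1100111, row AND col = 0b1100000 = 96; 96 != 103 -> empty
(222,44): row=0b11011110, col=0b101100, row AND col = 0b1100 = 12; 12 != 44 -> empty
(215,167): row=0b11010111, col=0b10100111, row AND col = 0b10000111 = 135; 135 != 167 -> empty
(38,18): row=0b100110, col=0b10010, row AND col = 0b10 = 2; 2 != 18 -> empty
(233,17): row=0b11101001, col=0b10001, row AND col = 0b1 = 1; 1 != 17 -> empty
(242,25): row=0b11110010, col=0b11001, row AND col = 0b10000 = 16; 16 != 25 -> empty
(247,187): row=0b11110111, col=0b10111011, row AND col = 0b10110011 = 179; 179 != 187 -> empty
(78,37): row=0b1001110, col=0b100101, row AND col = 0b100 = 4; 4 != 37 -> empty

Answer: no yes no no no no no no no no no no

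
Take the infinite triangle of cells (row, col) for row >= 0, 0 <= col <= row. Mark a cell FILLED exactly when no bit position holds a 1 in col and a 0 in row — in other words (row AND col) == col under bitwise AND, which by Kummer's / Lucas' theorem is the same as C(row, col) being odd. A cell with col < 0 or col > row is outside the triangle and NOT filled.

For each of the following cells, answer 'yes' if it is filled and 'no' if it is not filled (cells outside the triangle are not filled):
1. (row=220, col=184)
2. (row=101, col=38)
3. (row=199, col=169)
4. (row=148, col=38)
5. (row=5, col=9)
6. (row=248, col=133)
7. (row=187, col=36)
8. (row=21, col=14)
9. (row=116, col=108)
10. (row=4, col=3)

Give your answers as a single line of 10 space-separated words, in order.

(220,184): row=0b11011100, col=0b10111000, row AND col = 0b10011000 = 152; 152 != 184 -> empty
(101,38): row=0b1100101, col=0b100110, row AND col = 0b100100 = 36; 36 != 38 -> empty
(199,169): row=0b11000111, col=0b10101001, row AND col = 0b10000001 = 129; 129 != 169 -> empty
(148,38): row=0b10010100, col=0b100110, row AND col = 0b100 = 4; 4 != 38 -> empty
(5,9): col outside [0, 5] -> not filled
(248,133): row=0b11111000, col=0b10000101, row AND col = 0b10000000 = 128; 128 != 133 -> empty
(187,36): row=0b10111011, col=0b100100, row AND col = 0b100000 = 32; 32 != 36 -> empty
(21,14): row=0b10101, col=0b1110, row AND col = 0b100 = 4; 4 != 14 -> empty
(116,108): row=0b1110100, col=0b1101100, row AND col = 0b1100100 = 100; 100 != 108 -> empty
(4,3): row=0b100, col=0b11, row AND col = 0b0 = 0; 0 != 3 -> empty

Answer: no no no no no no no no no no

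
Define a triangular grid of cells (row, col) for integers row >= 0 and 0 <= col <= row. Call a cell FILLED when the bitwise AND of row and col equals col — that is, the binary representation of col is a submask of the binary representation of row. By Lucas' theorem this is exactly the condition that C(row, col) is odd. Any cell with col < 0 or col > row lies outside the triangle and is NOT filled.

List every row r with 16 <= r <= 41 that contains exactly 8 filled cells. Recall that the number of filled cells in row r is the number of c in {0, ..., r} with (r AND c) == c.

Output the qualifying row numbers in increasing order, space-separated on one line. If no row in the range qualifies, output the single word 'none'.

Answer: 19 21 22 25 26 28 35 37 38 41

Derivation:
Row r has 2^popcount(r) filled cells, so we need popcount(r) = log2(8) = 3.
Scan r = 16..41 and keep those with exactly 3 one-bits:
r=16=10000 popcount=1 -> skip
r=17=10001 popcount=2 -> skip
r=18=10010 popcount=2 -> skip
r=19=10011 popcount=3 -> KEEP
r=20=10100 popcount=2 -> skip
r=21=10101 popcount=3 -> KEEP
r=22=10110 popcount=3 -> KEEP
r=23=10111 popcount=4 -> skip
r=24=11000 popcount=2 -> skip
r=25=11001 popcount=3 -> KEEP
r=26=11010 popcount=3 -> KEEP
r=27=11011 popcount=4 -> skip
r=28=11100 popcount=3 -> KEEP
r=29=11101 popcount=4 -> skip
r=30=11110 popcount=4 -> skip
r=31=11111 popcount=5 -> skip
r=32=100000 popcount=1 -> skip
r=33=100001 popcount=2 -> skip
r=34=100010 popcount=2 -> skip
r=35=100011 popcount=3 -> KEEP
r=36=100100 popcount=2 -> skip
r=37=100101 popcount=3 -> KEEP
r=38=100110 popcount=3 -> KEEP
r=39=100111 popcount=4 -> skip
r=40=101000 popcount=2 -> skip
r=41=101001 popcount=3 -> KEEP
Kept rows: 19 21 22 25 26 28 35 37 38 41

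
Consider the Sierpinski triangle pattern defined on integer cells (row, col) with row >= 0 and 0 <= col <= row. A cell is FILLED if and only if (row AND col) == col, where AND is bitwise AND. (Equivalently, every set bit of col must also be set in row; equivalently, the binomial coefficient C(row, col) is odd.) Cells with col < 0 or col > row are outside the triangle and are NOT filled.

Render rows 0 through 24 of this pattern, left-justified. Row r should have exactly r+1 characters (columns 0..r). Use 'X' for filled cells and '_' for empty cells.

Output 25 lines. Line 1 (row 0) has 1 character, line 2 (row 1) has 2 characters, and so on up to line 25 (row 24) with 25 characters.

r0=0: X
r1=1: XX
r2=10: X_X
r3=11: XXXX
r4=100: X___X
r5=101: XX__XX
r6=110: X_X_X_X
r7=111: XXXXXXXX
r8=1000: X_______X
r9=1001: XX______XX
r10=1010: X_X_____X_X
r11=1011: XXXX____XXXX
r12=1100: X___X___X___X
r13=1101: XX__XX__XX__XX
r14=1110: X_X_X_X_X_X_X_X
r15=1111: XXXXXXXXXXXXXXXX
r16=10000: X_______________X
r17=10001: XX______________XX
r18=10010: X_X_____________X_X
r19=10011: XXXX____________XXXX
r20=10100: X___X___________X___X
r21=10101: XX__XX__________XX__XX
r22=10110: X_X_X_X_________X_X_X_X
r23=10111: XXXXXXXX________XXXXXXXX
r24=11000: X_______X_______X_______X

Answer: X
XX
X_X
XXXX
X___X
XX__XX
X_X_X_X
XXXXXXXX
X_______X
XX______XX
X_X_____X_X
XXXX____XXXX
X___X___X___X
XX__XX__XX__XX
X_X_X_X_X_X_X_X
XXXXXXXXXXXXXXXX
X_______________X
XX______________XX
X_X_____________X_X
XXXX____________XXXX
X___X___________X___X
XX__XX__________XX__XX
X_X_X_X_________X_X_X_X
XXXXXXXX________XXXXXXXX
X_______X_______X_______X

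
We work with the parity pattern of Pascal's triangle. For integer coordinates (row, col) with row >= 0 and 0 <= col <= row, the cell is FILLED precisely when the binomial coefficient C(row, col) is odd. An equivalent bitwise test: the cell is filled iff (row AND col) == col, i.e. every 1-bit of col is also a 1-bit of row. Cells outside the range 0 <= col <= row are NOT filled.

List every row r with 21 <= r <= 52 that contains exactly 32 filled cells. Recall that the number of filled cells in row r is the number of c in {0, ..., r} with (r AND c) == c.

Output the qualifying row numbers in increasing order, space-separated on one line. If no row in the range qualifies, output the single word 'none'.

Row r has 2^popcount(r) filled cells, so we need popcount(r) = log2(32) = 5.
Scan r = 21..52 and keep those with exactly 5 one-bits:
r=21=10101 popcount=3 -> skip
r=22=10110 popcount=3 -> skip
r=23=10111 popcount=4 -> skip
r=24=11000 popcount=2 -> skip
r=25=11001 popcount=3 -> skip
r=26=11010 popcount=3 -> skip
r=27=11011 popcount=4 -> skip
r=28=11100 popcount=3 -> skip
r=29=11101 popcount=4 -> skip
r=30=11110 popcount=4 -> skip
r=31=11111 popcount=5 -> KEEP
r=32=100000 popcount=1 -> skip
r=33=100001 popcount=2 -> skip
r=34=100010 popcount=2 -> skip
r=35=100011 popcount=3 -> skip
r=36=100100 popcount=2 -> skip
r=37=100101 popcount=3 -> skip
r=38=100110 popcount=3 -> skip
r=39=100111 popcount=4 -> skip
r=40=101000 popcount=2 -> skip
r=41=101001 popcount=3 -> skip
r=42=101010 popcount=3 -> skip
r=43=101011 popcount=4 -> skip
r=44=101100 popcount=3 -> skip
r=45=101101 popcount=4 -> skip
r=46=101110 popcount=4 -> skip
r=47=101111 popcount=5 -> KEEP
r=48=110000 popcount=2 -> skip
r=49=110001 popcount=3 -> skip
r=50=110010 popcount=3 -> skip
r=51=110011 popcount=4 -> skip
r=52=110100 popcount=3 -> skip
Kept rows: 31 47

Answer: 31 47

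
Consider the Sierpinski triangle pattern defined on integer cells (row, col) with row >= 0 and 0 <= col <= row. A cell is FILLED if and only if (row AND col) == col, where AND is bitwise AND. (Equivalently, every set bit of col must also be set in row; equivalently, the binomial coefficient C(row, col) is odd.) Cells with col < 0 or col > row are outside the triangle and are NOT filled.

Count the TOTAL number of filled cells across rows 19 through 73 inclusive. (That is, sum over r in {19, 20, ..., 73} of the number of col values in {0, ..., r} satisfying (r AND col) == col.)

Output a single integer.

r19=10011 pc3: +8 =8
r20=10100 pc2: +4 =12
r21=10101 pc3: +8 =20
r22=10110 pc3: +8 =28
r23=10111 pc4: +16 =44
r24=11000 pc2: +4 =48
r25=11001 pc3: +8 =56
r26=11010 pc3: +8 =64
r27=11011 pc4: +16 =80
r28=11100 pc3: +8 =88
r29=11101 pc4: +16 =104
r30=11110 pc4: +16 =120
r31=11111 pc5: +32 =152
r32=100000 pc1: +2 =154
r33=100001 pc2: +4 =158
r34=100010 pc2: +4 =162
r35=100011 pc3: +8 =170
r36=100100 pc2: +4 =174
r37=100101 pc3: +8 =182
r38=100110 pc3: +8 =190
r39=100111 pc4: +16 =206
r40=101000 pc2: +4 =210
r41=101001 pc3: +8 =218
r42=101010 pc3: +8 =226
r43=101011 pc4: +16 =242
r44=101100 pc3: +8 =250
r45=101101 pc4: +16 =266
r46=101110 pc4: +16 =282
r47=101111 pc5: +32 =314
r48=110000 pc2: +4 =318
r49=110001 pc3: +8 =326
r50=110010 pc3: +8 =334
r51=110011 pc4: +16 =350
r52=110100 pc3: +8 =358
r53=110101 pc4: +16 =374
r54=110110 pc4: +16 =390
r55=110111 pc5: +32 =422
r56=111000 pc3: +8 =430
r57=111001 pc4: +16 =446
r58=111010 pc4: +16 =462
r59=111011 pc5: +32 =494
r60=111100 pc4: +16 =510
r61=111101 pc5: +32 =542
r62=111110 pc5: +32 =574
r63=111111 pc6: +64 =638
r64=1000000 pc1: +2 =640
r65=1000001 pc2: +4 =644
r66=1000010 pc2: +4 =648
r67=1000011 pc3: +8 =656
r68=1000100 pc2: +4 =660
r69=1000101 pc3: +8 =668
r70=1000110 pc3: +8 =676
r71=1000111 pc4: +16 =692
r72=1001000 pc2: +4 =696
r73=1001001 pc3: +8 =704

Answer: 704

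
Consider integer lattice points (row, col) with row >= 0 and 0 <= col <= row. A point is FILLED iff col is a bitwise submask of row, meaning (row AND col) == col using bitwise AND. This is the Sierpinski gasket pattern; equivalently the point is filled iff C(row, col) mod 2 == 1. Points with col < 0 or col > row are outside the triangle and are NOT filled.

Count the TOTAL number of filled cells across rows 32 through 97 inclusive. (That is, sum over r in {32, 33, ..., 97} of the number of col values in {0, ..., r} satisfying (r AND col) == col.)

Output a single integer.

Answer: 984

Derivation:
r32=100000 pc1: +2 =2
r33=100001 pc2: +4 =6
r34=100010 pc2: +4 =10
r35=100011 pc3: +8 =18
r36=100100 pc2: +4 =22
r37=100101 pc3: +8 =30
r38=100110 pc3: +8 =38
r39=100111 pc4: +16 =54
r40=101000 pc2: +4 =58
r41=101001 pc3: +8 =66
r42=101010 pc3: +8 =74
r43=101011 pc4: +16 =90
r44=101100 pc3: +8 =98
r45=101101 pc4: +16 =114
r46=101110 pc4: +16 =130
r47=101111 pc5: +32 =162
r48=110000 pc2: +4 =166
r49=110001 pc3: +8 =174
r50=110010 pc3: +8 =182
r51=110011 pc4: +16 =198
r52=110100 pc3: +8 =206
r53=110101 pc4: +16 =222
r54=110110 pc4: +16 =238
r55=110111 pc5: +32 =270
r56=111000 pc3: +8 =278
r57=111001 pc4: +16 =294
r58=111010 pc4: +16 =310
r59=111011 pc5: +32 =342
r60=111100 pc4: +16 =358
r61=111101 pc5: +32 =390
r62=111110 pc5: +32 =422
r63=111111 pc6: +64 =486
r64=1000000 pc1: +2 =488
r65=1000001 pc2: +4 =492
r66=1000010 pc2: +4 =496
r67=1000011 pc3: +8 =504
r68=1000100 pc2: +4 =508
r69=1000101 pc3: +8 =516
r70=1000110 pc3: +8 =524
r71=1000111 pc4: +16 =540
r72=1001000 pc2: +4 =544
r73=1001001 pc3: +8 =552
r74=1001010 pc3: +8 =560
r75=1001011 pc4: +16 =576
r76=1001100 pc3: +8 =584
r77=1001101 pc4: +16 =600
r78=1001110 pc4: +16 =616
r79=1001111 pc5: +32 =648
r80=1010000 pc2: +4 =652
r81=1010001 pc3: +8 =660
r82=1010010 pc3: +8 =668
r83=1010011 pc4: +16 =684
r84=1010100 pc3: +8 =692
r85=1010101 pc4: +16 =708
r86=1010110 pc4: +16 =724
r87=1010111 pc5: +32 =756
r88=1011000 pc3: +8 =764
r89=1011001 pc4: +16 =780
r90=1011010 pc4: +16 =796
r91=1011011 pc5: +32 =828
r92=1011100 pc4: +16 =844
r93=1011101 pc5: +32 =876
r94=1011110 pc5: +32 =908
r95=1011111 pc6: +64 =972
r96=1100000 pc2: +4 =976
r97=1100001 pc3: +8 =984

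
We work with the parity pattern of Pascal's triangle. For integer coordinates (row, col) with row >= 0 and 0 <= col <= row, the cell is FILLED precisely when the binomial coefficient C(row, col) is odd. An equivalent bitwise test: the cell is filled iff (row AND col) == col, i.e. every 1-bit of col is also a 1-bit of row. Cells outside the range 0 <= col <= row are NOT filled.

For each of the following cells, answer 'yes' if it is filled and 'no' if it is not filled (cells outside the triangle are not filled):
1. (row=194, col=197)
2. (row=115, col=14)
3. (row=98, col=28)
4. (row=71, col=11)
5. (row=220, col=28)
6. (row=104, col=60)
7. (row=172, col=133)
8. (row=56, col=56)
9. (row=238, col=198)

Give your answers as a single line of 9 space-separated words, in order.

(194,197): col outside [0, 194] -> not filled
(115,14): row=0b1110011, col=0b1110, row AND col = 0b10 = 2; 2 != 14 -> empty
(98,28): row=0b1100010, col=0b11100, row AND col = 0b0 = 0; 0 != 28 -> empty
(71,11): row=0b1000111, col=0b1011, row AND col = 0b11 = 3; 3 != 11 -> empty
(220,28): row=0b11011100, col=0b11100, row AND col = 0b11100 = 28; 28 == 28 -> filled
(104,60): row=0b1101000, col=0b111100, row AND col = 0b101000 = 40; 40 != 60 -> empty
(172,133): row=0b10101100, col=0b10000101, row AND col = 0b10000100 = 132; 132 != 133 -> empty
(56,56): row=0b111000, col=0b111000, row AND col = 0b111000 = 56; 56 == 56 -> filled
(238,198): row=0b11101110, col=0b11000110, row AND col = 0b11000110 = 198; 198 == 198 -> filled

Answer: no no no no yes no no yes yes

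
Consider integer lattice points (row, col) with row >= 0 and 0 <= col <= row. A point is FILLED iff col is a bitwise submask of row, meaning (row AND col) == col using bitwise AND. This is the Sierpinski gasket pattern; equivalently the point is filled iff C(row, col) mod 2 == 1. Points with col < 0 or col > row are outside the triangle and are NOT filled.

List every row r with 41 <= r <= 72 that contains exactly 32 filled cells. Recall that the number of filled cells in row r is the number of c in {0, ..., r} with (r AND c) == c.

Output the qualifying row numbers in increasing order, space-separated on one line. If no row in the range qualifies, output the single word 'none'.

Row r has 2^popcount(r) filled cells, so we need popcount(r) = log2(32) = 5.
Scan r = 41..72 and keep those with exactly 5 one-bits:
r=41=101001 popcount=3 -> skip
r=42=101010 popcount=3 -> skip
r=43=101011 popcount=4 -> skip
r=44=101100 popcount=3 -> skip
r=45=101101 popcount=4 -> skip
r=46=101110 popcount=4 -> skip
r=47=101111 popcount=5 -> KEEP
r=48=110000 popcount=2 -> skip
r=49=110001 popcount=3 -> skip
r=50=110010 popcount=3 -> skip
r=51=110011 popcount=4 -> skip
r=52=110100 popcount=3 -> skip
r=53=110101 popcount=4 -> skip
r=54=110110 popcount=4 -> skip
r=55=110111 popcount=5 -> KEEP
r=56=111000 popcount=3 -> skip
r=57=111001 popcount=4 -> skip
r=58=111010 popcount=4 -> skip
r=59=111011 popcount=5 -> KEEP
r=60=111100 popcount=4 -> skip
r=61=111101 popcount=5 -> KEEP
r=62=111110 popcount=5 -> KEEP
r=63=111111 popcount=6 -> skip
r=64=1000000 popcount=1 -> skip
r=65=1000001 popcount=2 -> skip
r=66=1000010 popcount=2 -> skip
r=67=1000011 popcount=3 -> skip
r=68=1000100 popcount=2 -> skip
r=69=1000101 popcount=3 -> skip
r=70=1000110 popcount=3 -> skip
r=71=1000111 popcount=4 -> skip
r=72=1001000 popcount=2 -> skip
Kept rows: 47 55 59 61 62

Answer: 47 55 59 61 62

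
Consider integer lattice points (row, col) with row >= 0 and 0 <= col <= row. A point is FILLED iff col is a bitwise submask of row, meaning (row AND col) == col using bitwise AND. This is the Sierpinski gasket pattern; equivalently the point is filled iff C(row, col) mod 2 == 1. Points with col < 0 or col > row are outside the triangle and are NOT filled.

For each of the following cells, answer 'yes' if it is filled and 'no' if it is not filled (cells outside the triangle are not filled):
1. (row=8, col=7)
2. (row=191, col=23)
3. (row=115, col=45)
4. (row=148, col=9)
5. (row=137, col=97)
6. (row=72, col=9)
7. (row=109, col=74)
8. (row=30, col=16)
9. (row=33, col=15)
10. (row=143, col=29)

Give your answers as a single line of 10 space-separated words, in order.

Answer: no yes no no no no no yes no no

Derivation:
(8,7): row=0b1000, col=0b111, row AND col = 0b0 = 0; 0 != 7 -> empty
(191,23): row=0b10111111, col=0b10111, row AND col = 0b10111 = 23; 23 == 23 -> filled
(115,45): row=0b1110011, col=0b101101, row AND col = 0b100001 = 33; 33 != 45 -> empty
(148,9): row=0b10010100, col=0b1001, row AND col = 0b0 = 0; 0 != 9 -> empty
(137,97): row=0b10001001, col=0b1100001, row AND col = 0b1 = 1; 1 != 97 -> empty
(72,9): row=0b1001000, col=0b1001, row AND col = 0b1000 = 8; 8 != 9 -> empty
(109,74): row=0b1101101, col=0b1001010, row AND col = 0b1001000 = 72; 72 != 74 -> empty
(30,16): row=0b11110, col=0b10000, row AND col = 0b10000 = 16; 16 == 16 -> filled
(33,15): row=0b100001, col=0b1111, row AND col = 0b1 = 1; 1 != 15 -> empty
(143,29): row=0b10001111, col=0b11101, row AND col = 0b1101 = 13; 13 != 29 -> empty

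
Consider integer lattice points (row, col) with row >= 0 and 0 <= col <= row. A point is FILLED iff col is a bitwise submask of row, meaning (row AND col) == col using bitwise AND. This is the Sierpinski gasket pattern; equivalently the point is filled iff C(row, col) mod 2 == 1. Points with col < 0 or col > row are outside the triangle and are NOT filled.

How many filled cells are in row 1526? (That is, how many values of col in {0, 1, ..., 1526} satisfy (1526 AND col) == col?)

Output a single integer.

Answer: 256

Derivation:
1526 in binary = 10111110110
popcount(1526) = number of 1-bits in 10111110110 = 8
A col c satisfies (1526 AND c) == c iff every set bit of c is also set in 1526; each of the 8 set bits of 1526 can independently be on or off in c.
count = 2^8 = 256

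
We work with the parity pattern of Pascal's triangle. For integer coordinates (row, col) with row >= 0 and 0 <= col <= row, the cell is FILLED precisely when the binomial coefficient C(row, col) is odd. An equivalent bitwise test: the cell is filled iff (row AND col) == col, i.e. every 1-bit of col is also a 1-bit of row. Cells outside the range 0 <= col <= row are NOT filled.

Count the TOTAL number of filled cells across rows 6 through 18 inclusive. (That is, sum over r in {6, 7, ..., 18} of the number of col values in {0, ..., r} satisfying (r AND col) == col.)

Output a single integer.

Answer: 76

Derivation:
r6=110 pc2: +4 =4
r7=111 pc3: +8 =12
r8=1000 pc1: +2 =14
r9=1001 pc2: +4 =18
r10=1010 pc2: +4 =22
r11=1011 pc3: +8 =30
r12=1100 pc2: +4 =34
r13=1101 pc3: +8 =42
r14=1110 pc3: +8 =50
r15=1111 pc4: +16 =66
r16=10000 pc1: +2 =68
r17=10001 pc2: +4 =72
r18=10010 pc2: +4 =76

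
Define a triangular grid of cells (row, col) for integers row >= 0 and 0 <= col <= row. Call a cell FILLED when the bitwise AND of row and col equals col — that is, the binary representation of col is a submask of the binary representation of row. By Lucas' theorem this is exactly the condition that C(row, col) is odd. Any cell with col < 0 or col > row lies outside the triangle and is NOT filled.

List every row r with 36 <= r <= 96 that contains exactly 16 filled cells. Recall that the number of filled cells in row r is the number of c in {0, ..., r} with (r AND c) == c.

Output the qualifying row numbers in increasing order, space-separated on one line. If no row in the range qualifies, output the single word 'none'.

Row r has 2^popcount(r) filled cells, so we need popcount(r) = log2(16) = 4.
Scan r = 36..96 and keep those with exactly 4 one-bits:
r=36=100100 popcount=2 -> skip
r=37=100101 popcount=3 -> skip
r=38=100110 popcount=3 -> skip
r=39=100111 popcount=4 -> KEEP
r=40=101000 popcount=2 -> skip
r=41=101001 popcount=3 -> skip
r=42=101010 popcount=3 -> skip
r=43=101011 popcount=4 -> KEEP
r=44=101100 popcount=3 -> skip
r=45=101101 popcount=4 -> KEEP
r=46=101110 popcount=4 -> KEEP
r=47=101111 popcount=5 -> skip
r=48=110000 popcount=2 -> skip
r=49=110001 popcount=3 -> skip
r=50=110010 popcount=3 -> skip
r=51=110011 popcount=4 -> KEEP
r=52=110100 popcount=3 -> skip
r=53=110101 popcount=4 -> KEEP
r=54=110110 popcount=4 -> KEEP
r=55=110111 popcount=5 -> skip
r=56=111000 popcount=3 -> skip
r=57=111001 popcount=4 -> KEEP
r=58=111010 popcount=4 -> KEEP
r=59=111011 popcount=5 -> skip
r=60=111100 popcount=4 -> KEEP
r=61=111101 popcount=5 -> skip
r=62=111110 popcount=5 -> skip
r=63=111111 popcount=6 -> skip
r=64=1000000 popcount=1 -> skip
r=65=1000001 popcount=2 -> skip
r=66=1000010 popcount=2 -> skip
r=67=1000011 popcount=3 -> skip
r=68=1000100 popcount=2 -> skip
r=69=1000101 popcount=3 -> skip
r=70=1000110 popcount=3 -> skip
r=71=1000111 popcount=4 -> KEEP
r=72=1001000 popcount=2 -> skip
r=73=1001001 popcount=3 -> skip
r=74=1001010 popcount=3 -> skip
r=75=1001011 popcount=4 -> KEEP
r=76=1001100 popcount=3 -> skip
r=77=1001101 popcount=4 -> KEEP
r=78=1001110 popcount=4 -> KEEP
r=79=1001111 popcount=5 -> skip
r=80=1010000 popcount=2 -> skip
r=81=1010001 popcount=3 -> skip
r=82=1010010 popcount=3 -> skip
r=83=1010011 popcount=4 -> KEEP
r=84=1010100 popcount=3 -> skip
r=85=1010101 popcount=4 -> KEEP
r=86=1010110 popcount=4 -> KEEP
r=87=1010111 popcount=5 -> skip
r=88=1011000 popcount=3 -> skip
r=89=1011001 popcount=4 -> KEEP
r=90=1011010 popcount=4 -> KEEP
r=91=1011011 popcount=5 -> skip
r=92=1011100 popcount=4 -> KEEP
r=93=1011101 popcount=5 -> skip
r=94=1011110 popcount=5 -> skip
r=95=1011111 popcount=6 -> skip
r=96=1100000 popcount=2 -> skip
Kept rows: 39 43 45 46 51 53 54 57 58 60 71 75 77 78 83 85 86 89 90 92

Answer: 39 43 45 46 51 53 54 57 58 60 71 75 77 78 83 85 86 89 90 92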